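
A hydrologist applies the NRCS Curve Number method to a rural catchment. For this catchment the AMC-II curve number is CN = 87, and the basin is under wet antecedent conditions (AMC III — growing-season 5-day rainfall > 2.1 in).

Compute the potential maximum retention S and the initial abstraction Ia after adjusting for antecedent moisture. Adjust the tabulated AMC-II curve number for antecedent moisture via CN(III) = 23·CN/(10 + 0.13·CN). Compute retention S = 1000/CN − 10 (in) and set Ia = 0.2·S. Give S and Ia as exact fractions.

Wet (AMC III): CN(III) = 23·87/(10 + 0.13·87) = 2001/(2131/100) = 200100/2131 ≈ 93.900
S = 1000/(200100/2131) − 10 = 1300/2001 in ≈ 0.650 in
Ia = 0.2·(1300/2001) = 260/2001 in ≈ 0.130 in

S = 1300/2001 in ≈ 0.650 in; Ia = 260/2001 in ≈ 0.130 in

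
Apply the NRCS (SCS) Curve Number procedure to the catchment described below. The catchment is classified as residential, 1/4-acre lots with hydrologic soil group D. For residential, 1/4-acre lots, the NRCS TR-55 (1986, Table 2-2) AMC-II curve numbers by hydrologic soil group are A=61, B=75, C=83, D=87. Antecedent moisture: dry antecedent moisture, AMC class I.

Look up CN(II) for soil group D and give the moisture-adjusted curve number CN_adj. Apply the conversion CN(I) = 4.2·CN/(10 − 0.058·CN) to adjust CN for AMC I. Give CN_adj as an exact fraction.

NRCS table: residential, 1/4-acre lots, soil group D → CN(II) = 87
Dry (AMC I): CN(I) = 4.2·87/(10 − 0.058·87) = (1827/5)/(2477/500) = 182700/2477 ≈ 73.759

CN_adj = 182700/2477 ≈ 73.759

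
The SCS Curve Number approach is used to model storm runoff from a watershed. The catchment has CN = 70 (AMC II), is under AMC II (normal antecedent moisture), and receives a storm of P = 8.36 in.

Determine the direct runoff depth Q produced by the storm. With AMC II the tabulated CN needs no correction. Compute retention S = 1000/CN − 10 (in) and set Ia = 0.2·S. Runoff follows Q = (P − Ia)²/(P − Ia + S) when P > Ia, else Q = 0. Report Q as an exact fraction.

AMC II — tabulated CN = 70 applies directly.
S = 1000/70 − 10 = 30/7 in ≈ 4.286 in
Ia = 0.2S: 0.2·4.286 = 0.857 in (exactly 6/7)
Since P=8.360 > Ia=0.857: effective rainfall P−Ia = 1313/175 in
Runoff Q = (P−Ia)²/(P−Ia+S) = (7.503)²/(7.503+4.286) = 1723969/361025 ≈ 4.775 in

Q = 1723969/361025 in ≈ 4.775 in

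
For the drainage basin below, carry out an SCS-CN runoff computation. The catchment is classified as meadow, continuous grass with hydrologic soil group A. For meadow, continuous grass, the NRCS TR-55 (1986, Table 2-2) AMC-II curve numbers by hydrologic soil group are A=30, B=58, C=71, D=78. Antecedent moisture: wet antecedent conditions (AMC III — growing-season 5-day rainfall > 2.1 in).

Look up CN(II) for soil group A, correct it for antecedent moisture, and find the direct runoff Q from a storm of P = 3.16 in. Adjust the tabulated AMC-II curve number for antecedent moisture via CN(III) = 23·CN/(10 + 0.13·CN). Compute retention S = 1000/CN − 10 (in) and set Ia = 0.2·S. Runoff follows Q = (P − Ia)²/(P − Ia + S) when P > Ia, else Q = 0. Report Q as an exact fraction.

Q = 3806401/33552975 in ≈ 0.113 in

NRCS table: meadow, continuous grass, soil group A → CN(II) = 30
Adjust CN=30 to AMC III: 23·30/(10 + 0.13·30) → 690 ÷ (139/10) = 6900/139 ≈ 49.640
S = 1000/(6900/139) − 10 = 700/69 in ≈ 10.145 in
Ia = 0.2S: 0.2·10.145 = 2.029 in (exactly 140/69)
Excess rainfall: 3.160 − 2.029 = 1.131 in; P > Ia so Q > 0
Q: (1951/1725)² ÷ (19451/1725) = 3806401/33552975 in (≈ 0.113 in)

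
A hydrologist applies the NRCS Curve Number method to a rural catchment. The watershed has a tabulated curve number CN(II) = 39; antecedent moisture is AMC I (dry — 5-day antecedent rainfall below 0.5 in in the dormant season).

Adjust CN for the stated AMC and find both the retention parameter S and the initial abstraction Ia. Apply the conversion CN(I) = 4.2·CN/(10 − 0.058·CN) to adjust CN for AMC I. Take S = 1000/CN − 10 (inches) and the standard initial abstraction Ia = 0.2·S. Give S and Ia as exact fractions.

S = 30500/819 in ≈ 37.241 in; Ia = 6100/819 in ≈ 7.448 in

Dry (AMC I): CN(I) = 4.2·39/(10 − 0.058·39) = (819/5)/(3869/500) = 81900/3869 ≈ 21.168
S = 1000/(81900/3869) − 10 = 30500/819 in ≈ 37.241 in
Ia = 0.2S: 0.2·37.241 = 7.448 in (exactly 6100/819)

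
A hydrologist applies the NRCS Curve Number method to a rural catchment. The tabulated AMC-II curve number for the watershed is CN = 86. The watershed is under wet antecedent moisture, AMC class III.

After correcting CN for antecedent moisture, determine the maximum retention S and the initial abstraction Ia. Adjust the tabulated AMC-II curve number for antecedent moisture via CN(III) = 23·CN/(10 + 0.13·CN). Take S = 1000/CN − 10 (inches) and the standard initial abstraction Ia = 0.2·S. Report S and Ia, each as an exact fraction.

S = 700/989 in ≈ 0.708 in; Ia = 140/989 in ≈ 0.142 in

Wet (AMC III): CN(III) = 23·86/(10 + 0.13·86) = 1978/(1059/50) = 98900/1059 ≈ 93.390
S = 1000/(98900/1059) − 10 = 700/989 in ≈ 0.708 in
Ia = 0.2·(700/989) = 140/989 in ≈ 0.142 in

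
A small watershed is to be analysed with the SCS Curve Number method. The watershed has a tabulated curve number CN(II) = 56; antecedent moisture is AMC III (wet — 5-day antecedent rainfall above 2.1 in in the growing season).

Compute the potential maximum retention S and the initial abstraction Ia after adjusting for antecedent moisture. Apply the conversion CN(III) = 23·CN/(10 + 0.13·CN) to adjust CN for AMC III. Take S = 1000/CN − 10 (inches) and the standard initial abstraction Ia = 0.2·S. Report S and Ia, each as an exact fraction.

Wet (AMC III): CN(III) = 23·56/(10 + 0.13·56) = 1288/(432/25) = 4025/54 ≈ 74.537
Max retention: S = 1000/(4025/54) − 10 = 550/161 in (≈ 3.416 in)
Ia = 0.2S: 0.2·3.416 = 0.683 in (exactly 110/161)

S = 550/161 in ≈ 3.416 in; Ia = 110/161 in ≈ 0.683 in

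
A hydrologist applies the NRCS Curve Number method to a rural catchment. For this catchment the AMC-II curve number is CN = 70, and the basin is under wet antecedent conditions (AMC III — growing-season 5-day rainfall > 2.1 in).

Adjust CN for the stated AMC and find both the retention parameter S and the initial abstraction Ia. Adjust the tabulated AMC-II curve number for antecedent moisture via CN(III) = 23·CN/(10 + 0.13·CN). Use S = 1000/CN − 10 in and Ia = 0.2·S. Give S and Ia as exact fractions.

Wet (AMC III): CN(III) = 23·70/(10 + 0.13·70) = 1610/(191/10) = 16100/191 ≈ 84.293
S = 1000/(16100/191) − 10 = 300/161 in ≈ 1.863 in
Ia = 0.2S: 0.2·1.863 = 0.373 in (exactly 60/161)

S = 300/161 in ≈ 1.863 in; Ia = 60/161 in ≈ 0.373 in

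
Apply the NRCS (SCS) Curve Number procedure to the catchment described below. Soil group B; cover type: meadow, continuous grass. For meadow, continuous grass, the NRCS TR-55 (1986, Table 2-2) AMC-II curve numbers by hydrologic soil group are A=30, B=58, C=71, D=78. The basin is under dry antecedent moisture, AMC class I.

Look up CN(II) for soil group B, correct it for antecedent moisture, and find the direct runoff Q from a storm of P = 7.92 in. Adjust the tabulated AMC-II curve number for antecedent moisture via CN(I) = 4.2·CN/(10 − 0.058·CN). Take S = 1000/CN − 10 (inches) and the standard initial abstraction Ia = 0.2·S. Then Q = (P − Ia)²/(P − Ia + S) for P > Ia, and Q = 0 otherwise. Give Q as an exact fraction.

NRCS table: meadow, continuous grass, soil group B → CN(II) = 58
CN(I) from CN(II)=58: (4.2·58)/(10 − 0.058·58) = 2900/79 ≈ 36.709
Max retention: S = 1000/(2900/79) − 10 = 500/29 in (≈ 17.241 in)
Ia = 0.2S: 0.2·17.241 = 3.448 in (exactly 100/29)
P − Ia = 7.920 − 3.448 = 3242/725 ≈ 4.472 in (> 0, runoff occurs)
Runoff Q = (P−Ia)²/(P−Ia+S) = (4.472)²/(4.472+17.241) = 5255282/5706475 ≈ 0.921 in

Q = 5255282/5706475 in ≈ 0.921 in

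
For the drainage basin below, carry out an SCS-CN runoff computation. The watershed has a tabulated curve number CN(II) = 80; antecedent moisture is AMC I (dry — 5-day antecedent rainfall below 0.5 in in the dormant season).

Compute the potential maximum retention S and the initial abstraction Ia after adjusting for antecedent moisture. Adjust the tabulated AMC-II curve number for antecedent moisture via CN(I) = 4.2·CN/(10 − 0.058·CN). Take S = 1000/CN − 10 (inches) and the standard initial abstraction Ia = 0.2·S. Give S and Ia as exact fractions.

S = 125/21 in ≈ 5.952 in; Ia = 25/21 in ≈ 1.190 in

Adjust CN=80 to AMC I: 4.2·80/(10 − 0.058·80) → 336 ÷ (134/25) = 4200/67 ≈ 62.687
S = 1000/(4200/67) − 10 = 125/21 in ≈ 5.952 in
Ia = 0.2·(125/21) = 25/21 in ≈ 1.190 in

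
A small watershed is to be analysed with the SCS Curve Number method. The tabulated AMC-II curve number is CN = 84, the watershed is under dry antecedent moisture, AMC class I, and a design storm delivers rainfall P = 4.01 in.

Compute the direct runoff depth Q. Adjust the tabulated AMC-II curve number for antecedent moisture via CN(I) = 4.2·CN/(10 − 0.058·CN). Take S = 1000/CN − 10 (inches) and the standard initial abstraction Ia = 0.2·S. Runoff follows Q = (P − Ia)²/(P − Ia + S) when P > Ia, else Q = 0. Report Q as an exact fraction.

Q = 18725459281/14854688100 in ≈ 1.261 in

Dry (AMC I): CN(I) = 4.2·84/(10 − 0.058·84) = (1764/5)/(641/125) = 44100/641 ≈ 68.799
S = 1000/(44100/641) − 10 = 2000/441 in ≈ 4.535 in
Ia = 0.2S: 0.2·4.535 = 0.907 in (exactly 400/441)
Excess rainfall: 4.010 − 0.907 = 3.103 in; P > Ia so Q > 0
Runoff Q = (P−Ia)²/(P−Ia+S) = (3.103)²/(3.103+4.535) = 18725459281/14854688100 ≈ 1.261 in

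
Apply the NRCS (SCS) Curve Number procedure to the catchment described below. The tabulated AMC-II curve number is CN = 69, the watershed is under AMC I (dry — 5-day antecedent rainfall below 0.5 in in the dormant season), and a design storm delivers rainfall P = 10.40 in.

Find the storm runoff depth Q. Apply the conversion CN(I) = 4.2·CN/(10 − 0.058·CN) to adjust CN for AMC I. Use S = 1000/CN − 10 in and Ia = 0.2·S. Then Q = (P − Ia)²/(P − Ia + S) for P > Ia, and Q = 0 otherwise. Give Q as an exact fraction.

Q = 895445776/248771565 in ≈ 3.599 in

CN(I) from CN(II)=69: (4.2·69)/(10 − 0.058·69) = 144900/2999 ≈ 48.316
Retention S: 1000/CN − 10 with CN=48.316 → S = 15500/1449 ≈ 10.697 in
Initial abstraction Ia = S/5 = (15500/1449)/5 = 3100/1449 ≈ 2.139 in
Since P=10.400 > Ia=2.139: effective rainfall P−Ia = 59848/7245 in
Q = (59848/7245)²/((59848/7245) + 15500/1449) = (3581783104/52490025)/(137348/7245) = 895445776/248771565 in ≈ 3.599 in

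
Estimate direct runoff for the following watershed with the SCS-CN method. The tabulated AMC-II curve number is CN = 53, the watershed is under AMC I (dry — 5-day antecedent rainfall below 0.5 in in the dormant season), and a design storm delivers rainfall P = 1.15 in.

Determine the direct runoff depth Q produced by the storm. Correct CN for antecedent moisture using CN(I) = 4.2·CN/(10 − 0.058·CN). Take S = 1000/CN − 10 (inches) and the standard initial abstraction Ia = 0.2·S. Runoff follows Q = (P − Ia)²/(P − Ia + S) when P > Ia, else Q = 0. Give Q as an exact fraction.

Q = 0 in ≈ 0.000 in

CN(I) from CN(II)=53: (4.2·53)/(10 − 0.058·53) = 111300/3463 ≈ 32.140
S = 1000/(111300/3463) − 10 = 23500/1113 in ≈ 21.114 in
Ia = 0.2·(23500/1113) = 4700/1113 in ≈ 4.223 in
P = 1.150 ≤ Ia = 4.223 in: entire storm abstracted, Q = 0.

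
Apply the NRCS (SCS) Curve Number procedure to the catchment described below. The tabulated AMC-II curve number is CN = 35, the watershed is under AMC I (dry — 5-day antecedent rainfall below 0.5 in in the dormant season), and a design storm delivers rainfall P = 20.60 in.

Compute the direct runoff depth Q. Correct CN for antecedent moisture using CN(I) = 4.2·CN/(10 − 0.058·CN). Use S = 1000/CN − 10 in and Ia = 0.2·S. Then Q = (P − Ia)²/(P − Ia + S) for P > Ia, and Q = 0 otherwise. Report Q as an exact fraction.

Dry (AMC I): CN(I) = 4.2·35/(10 − 0.058·35) = 147/(797/100) = 14700/797 ≈ 18.444
Max retention: S = 1000/(14700/797) − 10 = 6500/147 in (≈ 44.218 in)
Ia = 0.2S: 0.2·44.218 = 8.844 in (exactly 1300/147)
P − Ia = 20.600 − 8.844 = 8641/735 ≈ 11.756 in (> 0, runoff occurs)
Q = (8641/735)²/((8641/735) + 6500/147) = (74666881/540225)/(41141/735) = 74666881/30238635 in ≈ 2.469 in

Q = 74666881/30238635 in ≈ 2.469 in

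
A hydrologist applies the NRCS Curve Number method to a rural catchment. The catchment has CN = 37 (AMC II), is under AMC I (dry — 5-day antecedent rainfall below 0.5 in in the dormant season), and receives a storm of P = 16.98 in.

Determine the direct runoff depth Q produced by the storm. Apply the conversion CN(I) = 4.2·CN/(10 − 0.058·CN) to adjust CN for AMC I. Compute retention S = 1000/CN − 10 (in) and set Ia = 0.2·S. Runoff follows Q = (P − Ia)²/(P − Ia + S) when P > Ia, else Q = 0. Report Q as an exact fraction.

Dry (AMC I): CN(I) = 4.2·37/(10 − 0.058·37) = (777/5)/(3927/500) = 3700/187 ≈ 19.786
Retention S: 1000/CN − 10 with CN=19.786 → S = 1500/37 ≈ 40.541 in
Ia = 0.2S: 0.2·40.541 = 8.108 in (exactly 300/37)
Since P=16.980 > Ia=8.108: effective rainfall P−Ia = 16413/1850 in
Q: (16413/1850)² ÷ (91413/1850) = 29931841/18790450 in (≈ 1.593 in)

Q = 29931841/18790450 in ≈ 1.593 in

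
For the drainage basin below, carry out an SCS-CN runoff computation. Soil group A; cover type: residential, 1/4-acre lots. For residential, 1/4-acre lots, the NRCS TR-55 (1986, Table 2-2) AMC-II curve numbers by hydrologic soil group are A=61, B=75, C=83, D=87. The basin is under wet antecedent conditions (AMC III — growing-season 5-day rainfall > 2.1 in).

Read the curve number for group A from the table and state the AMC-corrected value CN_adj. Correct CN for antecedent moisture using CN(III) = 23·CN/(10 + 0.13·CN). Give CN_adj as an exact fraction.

NRCS table: residential, 1/4-acre lots, soil group A → CN(II) = 61
Wet (AMC III): CN(III) = 23·61/(10 + 0.13·61) = 1403/(1793/100) = 140300/1793 ≈ 78.249

CN_adj = 140300/1793 ≈ 78.249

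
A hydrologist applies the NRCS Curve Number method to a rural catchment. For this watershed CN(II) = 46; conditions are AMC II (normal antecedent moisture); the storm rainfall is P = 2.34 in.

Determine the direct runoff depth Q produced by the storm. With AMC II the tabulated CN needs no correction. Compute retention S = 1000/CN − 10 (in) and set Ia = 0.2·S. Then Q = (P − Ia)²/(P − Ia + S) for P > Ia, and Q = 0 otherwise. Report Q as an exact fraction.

CN(II) = 46; AMC II needs no correction.
Max retention: S = 1000/46 − 10 = 270/23 in (≈ 11.739 in)
Initial abstraction Ia = S/5 = (270/23)/5 = 54/23 ≈ 2.348 in
P = 2.340 ≤ Ia = 2.348 in: entire storm abstracted, Q = 0.

Q = 0 in ≈ 0.000 in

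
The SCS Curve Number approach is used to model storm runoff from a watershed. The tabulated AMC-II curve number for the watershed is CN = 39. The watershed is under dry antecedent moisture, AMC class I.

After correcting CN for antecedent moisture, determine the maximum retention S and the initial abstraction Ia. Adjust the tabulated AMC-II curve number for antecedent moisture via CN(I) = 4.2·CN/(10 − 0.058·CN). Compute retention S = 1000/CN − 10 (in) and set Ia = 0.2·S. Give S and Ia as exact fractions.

S = 30500/819 in ≈ 37.241 in; Ia = 6100/819 in ≈ 7.448 in

CN(I) from CN(II)=39: (4.2·39)/(10 − 0.058·39) = 81900/3869 ≈ 21.168
Max retention: S = 1000/(81900/3869) − 10 = 30500/819 in (≈ 37.241 in)
Ia = 0.2S: 0.2·37.241 = 7.448 in (exactly 6100/819)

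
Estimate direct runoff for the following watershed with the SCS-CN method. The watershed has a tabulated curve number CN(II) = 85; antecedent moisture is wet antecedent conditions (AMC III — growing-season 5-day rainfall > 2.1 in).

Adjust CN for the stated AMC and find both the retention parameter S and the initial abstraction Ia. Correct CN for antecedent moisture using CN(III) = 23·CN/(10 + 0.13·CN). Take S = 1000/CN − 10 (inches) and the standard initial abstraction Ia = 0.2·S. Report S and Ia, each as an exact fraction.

Adjust CN=85 to AMC III: 23·85/(10 + 0.13·85) → 1955 ÷ (421/20) = 39100/421 ≈ 92.874
Max retention: S = 1000/(39100/421) − 10 = 300/391 in (≈ 0.767 in)
Initial abstraction Ia = S/5 = (300/391)/5 = 60/391 ≈ 0.153 in

S = 300/391 in ≈ 0.767 in; Ia = 60/391 in ≈ 0.153 in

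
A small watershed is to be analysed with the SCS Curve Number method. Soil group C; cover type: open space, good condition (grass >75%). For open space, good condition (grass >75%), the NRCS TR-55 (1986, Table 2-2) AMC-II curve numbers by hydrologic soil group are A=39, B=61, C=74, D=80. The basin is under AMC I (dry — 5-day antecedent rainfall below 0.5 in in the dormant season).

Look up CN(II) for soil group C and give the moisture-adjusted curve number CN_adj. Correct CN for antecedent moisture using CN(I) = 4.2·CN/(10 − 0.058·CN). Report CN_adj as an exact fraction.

NRCS table: open space, good condition (grass >75%), soil group C → CN(II) = 74
CN(I) from CN(II)=74: (4.2·74)/(10 − 0.058·74) = 77700/1427 ≈ 54.450

CN_adj = 77700/1427 ≈ 54.450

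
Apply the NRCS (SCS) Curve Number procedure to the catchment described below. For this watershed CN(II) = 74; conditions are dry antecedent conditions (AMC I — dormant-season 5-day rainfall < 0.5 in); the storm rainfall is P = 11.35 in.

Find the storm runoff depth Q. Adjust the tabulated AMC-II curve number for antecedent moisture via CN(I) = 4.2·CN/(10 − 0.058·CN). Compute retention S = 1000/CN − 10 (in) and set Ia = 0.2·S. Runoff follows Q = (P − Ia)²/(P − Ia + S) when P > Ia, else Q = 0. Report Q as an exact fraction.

CN(I) from CN(II)=74: (4.2·74)/(10 − 0.058·74) = 77700/1427 ≈ 54.450
Retention S: 1000/CN − 10 with CN=54.450 → S = 6500/777 ≈ 8.366 in
Ia = 0.2S: 0.2·8.366 = 1.673 in (exactly 1300/777)
P − Ia = 11.350 − 1.673 = 150379/15540 ≈ 9.677 in (> 0, runoff occurs)
Runoff Q = (P−Ia)²/(P−Ia+S) = (9.677)²/(9.677+8.366) = 22613843641/4357089660 ≈ 5.190 in

Q = 22613843641/4357089660 in ≈ 5.190 in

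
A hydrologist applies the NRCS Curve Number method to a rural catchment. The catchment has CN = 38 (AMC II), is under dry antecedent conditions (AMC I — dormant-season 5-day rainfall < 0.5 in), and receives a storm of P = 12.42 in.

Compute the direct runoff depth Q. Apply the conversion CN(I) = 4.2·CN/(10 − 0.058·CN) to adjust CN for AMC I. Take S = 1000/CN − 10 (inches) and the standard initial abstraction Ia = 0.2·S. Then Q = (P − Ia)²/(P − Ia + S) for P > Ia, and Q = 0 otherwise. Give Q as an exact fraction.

Q = 8607942841/17312191050 in ≈ 0.497 in

Dry (AMC I): CN(I) = 4.2·38/(10 − 0.058·38) = (798/5)/(1949/250) = 39900/1949 ≈ 20.472
Max retention: S = 1000/(39900/1949) − 10 = 15500/399 in (≈ 38.847 in)
Initial abstraction Ia = S/5 = (15500/399)/5 = 3100/399 ≈ 7.769 in
Excess rainfall: 12.420 − 7.769 = 4.651 in; P > Ia so Q > 0
Q = (92779/19950)²/((92779/19950) + 15500/399) = (8607942841/398002500)/(867779/19950) = 8607942841/17312191050 in ≈ 0.497 in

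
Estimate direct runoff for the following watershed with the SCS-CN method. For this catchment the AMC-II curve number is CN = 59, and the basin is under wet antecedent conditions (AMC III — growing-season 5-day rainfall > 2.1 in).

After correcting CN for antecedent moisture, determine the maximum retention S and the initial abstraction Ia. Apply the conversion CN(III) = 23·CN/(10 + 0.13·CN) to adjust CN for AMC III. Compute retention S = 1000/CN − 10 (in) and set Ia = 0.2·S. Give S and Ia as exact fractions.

S = 4100/1357 in ≈ 3.021 in; Ia = 820/1357 in ≈ 0.604 in

CN(III) from CN(II)=59: (23·59)/(10 + 0.13·59) = 135700/1767 ≈ 76.797
S = 1000/(135700/1767) − 10 = 4100/1357 in ≈ 3.021 in
Ia = 0.2·(4100/1357) = 820/1357 in ≈ 0.604 in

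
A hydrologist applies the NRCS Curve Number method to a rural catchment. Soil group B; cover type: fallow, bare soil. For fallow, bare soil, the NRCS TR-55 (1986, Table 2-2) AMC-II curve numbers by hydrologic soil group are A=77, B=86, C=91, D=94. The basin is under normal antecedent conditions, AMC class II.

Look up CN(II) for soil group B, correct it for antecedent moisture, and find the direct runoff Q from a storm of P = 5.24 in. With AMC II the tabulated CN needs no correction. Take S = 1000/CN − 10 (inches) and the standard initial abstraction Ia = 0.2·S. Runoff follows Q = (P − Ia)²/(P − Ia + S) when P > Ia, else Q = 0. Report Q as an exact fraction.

NRCS table: fallow, bare soil, soil group B → CN(II) = 86
Average conditions: CN = 86 (no AMC adjustment).
Retention S: 1000/CN − 10 with CN=86.000 → S = 70/43 ≈ 1.628 in
Ia = 0.2·(70/43) = 14/43 in ≈ 0.326 in
Excess rainfall: 5.240 − 0.326 = 4.914 in; P > Ia so Q > 0
Q = (5283/1075)²/((5283/1075) + 70/43) = (27910089/1155625)/(7033/1075) = 27910089/7560475 in ≈ 3.692 in

Q = 27910089/7560475 in ≈ 3.692 in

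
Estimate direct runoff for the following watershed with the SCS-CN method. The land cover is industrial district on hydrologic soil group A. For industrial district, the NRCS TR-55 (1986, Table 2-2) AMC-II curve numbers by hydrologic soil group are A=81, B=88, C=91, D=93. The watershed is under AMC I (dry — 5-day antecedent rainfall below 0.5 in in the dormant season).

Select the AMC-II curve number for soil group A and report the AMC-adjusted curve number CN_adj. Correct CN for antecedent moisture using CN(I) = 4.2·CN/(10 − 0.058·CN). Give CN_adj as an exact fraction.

NRCS table: industrial district, soil group A → CN(II) = 81
Dry (AMC I): CN(I) = 4.2·81/(10 − 0.058·81) = (1701/5)/(2651/500) = 170100/2651 ≈ 64.164

CN_adj = 170100/2651 ≈ 64.164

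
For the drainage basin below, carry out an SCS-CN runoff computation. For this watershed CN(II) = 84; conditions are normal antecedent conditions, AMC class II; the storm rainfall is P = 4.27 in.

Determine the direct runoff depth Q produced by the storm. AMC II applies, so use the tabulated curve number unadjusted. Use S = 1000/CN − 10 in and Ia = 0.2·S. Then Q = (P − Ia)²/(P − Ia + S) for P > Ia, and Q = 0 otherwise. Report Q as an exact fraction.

Q = 66699889/25550700 in ≈ 2.610 in

CN(II) = 84; AMC II needs no correction.
Max retention: S = 1000/84 − 10 = 40/21 in (≈ 1.905 in)
Ia = 0.2·(40/21) = 8/21 in ≈ 0.381 in
Excess rainfall: 4.270 − 0.381 = 3.889 in; P > Ia so Q > 0
Q: (8167/2100)² ÷ (12167/2100) = 66699889/25550700 in (≈ 2.610 in)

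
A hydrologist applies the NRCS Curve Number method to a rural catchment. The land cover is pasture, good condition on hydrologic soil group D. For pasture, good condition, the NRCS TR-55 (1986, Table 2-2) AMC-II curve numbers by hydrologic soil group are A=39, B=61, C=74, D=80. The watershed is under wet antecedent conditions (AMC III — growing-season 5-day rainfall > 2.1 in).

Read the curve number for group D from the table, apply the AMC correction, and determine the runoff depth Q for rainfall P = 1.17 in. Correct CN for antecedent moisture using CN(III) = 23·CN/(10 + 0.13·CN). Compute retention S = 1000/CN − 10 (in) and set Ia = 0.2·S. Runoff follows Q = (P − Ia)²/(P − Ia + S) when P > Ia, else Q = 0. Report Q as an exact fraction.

Q = 4800481/10789300 in ≈ 0.445 in

NRCS table: pasture, good condition, soil group D → CN(II) = 80
Wet (AMC III): CN(III) = 23·80/(10 + 0.13·80) = 1840/(102/5) = 4600/51 ≈ 90.196
S = 1000/(4600/51) − 10 = 25/23 in ≈ 1.087 in
Ia = 0.2S: 0.2·1.087 = 0.217 in (exactly 5/23)
Since P=1.170 > Ia=0.217: effective rainfall P−Ia = 2191/2300 in
Q = (2191/2300)²/((2191/2300) + 25/23) = (4800481/5290000)/(4691/2300) = 4800481/10789300 in ≈ 0.445 in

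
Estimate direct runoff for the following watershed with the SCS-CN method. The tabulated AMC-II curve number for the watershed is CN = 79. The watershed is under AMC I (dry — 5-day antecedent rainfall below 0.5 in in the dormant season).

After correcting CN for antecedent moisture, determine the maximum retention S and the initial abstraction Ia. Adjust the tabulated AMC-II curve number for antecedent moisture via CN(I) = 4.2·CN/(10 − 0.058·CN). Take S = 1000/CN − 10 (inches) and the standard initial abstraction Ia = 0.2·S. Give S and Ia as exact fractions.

Adjust CN=79 to AMC I: 4.2·79/(10 − 0.058·79) → (1659/5) ÷ (2709/500) = 7900/129 ≈ 61.240
Retention S: 1000/CN − 10 with CN=61.240 → S = 500/79 ≈ 6.329 in
Ia = 0.2·(500/79) = 100/79 in ≈ 1.266 in

S = 500/79 in ≈ 6.329 in; Ia = 100/79 in ≈ 1.266 in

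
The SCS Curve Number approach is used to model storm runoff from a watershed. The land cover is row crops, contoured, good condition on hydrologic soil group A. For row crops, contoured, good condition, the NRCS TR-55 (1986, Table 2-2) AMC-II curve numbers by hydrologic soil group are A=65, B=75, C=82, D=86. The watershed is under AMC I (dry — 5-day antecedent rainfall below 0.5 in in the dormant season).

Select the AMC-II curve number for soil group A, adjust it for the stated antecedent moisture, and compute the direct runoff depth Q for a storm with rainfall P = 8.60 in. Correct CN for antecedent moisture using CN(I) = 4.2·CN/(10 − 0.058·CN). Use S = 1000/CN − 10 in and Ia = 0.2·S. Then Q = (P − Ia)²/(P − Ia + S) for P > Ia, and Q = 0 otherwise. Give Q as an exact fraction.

NRCS table: row crops, contoured, good condition, soil group A → CN(II) = 65
Dry (AMC I): CN(I) = 4.2·65/(10 − 0.058·65) = 273/(623/100) = 3900/89 ≈ 43.820
Max retention: S = 1000/(3900/89) − 10 = 500/39 in (≈ 12.821 in)
Ia = 0.2·(500/39) = 100/39 in ≈ 2.564 in
P − Ia = 8.600 − 2.564 = 1177/195 ≈ 6.036 in (> 0, runoff occurs)
Runoff Q = (P−Ia)²/(P−Ia+S) = (6.036)²/(6.036+12.821) = 1385329/717015 ≈ 1.932 in

Q = 1385329/717015 in ≈ 1.932 in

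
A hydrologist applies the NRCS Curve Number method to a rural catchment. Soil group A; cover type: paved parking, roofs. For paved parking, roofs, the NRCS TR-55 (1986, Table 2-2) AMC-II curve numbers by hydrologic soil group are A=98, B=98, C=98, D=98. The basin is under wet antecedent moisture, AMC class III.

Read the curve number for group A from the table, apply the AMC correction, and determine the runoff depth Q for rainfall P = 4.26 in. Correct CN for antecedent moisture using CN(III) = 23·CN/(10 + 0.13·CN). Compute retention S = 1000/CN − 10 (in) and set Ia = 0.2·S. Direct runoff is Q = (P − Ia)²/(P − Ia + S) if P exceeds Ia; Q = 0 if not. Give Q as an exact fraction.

NRCS table: paved parking, roofs, soil group A → CN(II) = 98
CN(III) from CN(II)=98: (23·98)/(10 + 0.13·98) = 112700/1137 ≈ 99.120
S = 1000/(112700/1137) − 10 = 100/1127 in ≈ 0.089 in
Ia = 0.2·(100/1127) = 20/1127 in ≈ 0.018 in
Excess rainfall: 4.260 − 0.018 = 4.242 in; P > Ia so Q > 0
Q: (239051/56350)² ÷ (244051/56350) = 57145380601/13752273850 in (≈ 4.155 in)

Q = 57145380601/13752273850 in ≈ 4.155 in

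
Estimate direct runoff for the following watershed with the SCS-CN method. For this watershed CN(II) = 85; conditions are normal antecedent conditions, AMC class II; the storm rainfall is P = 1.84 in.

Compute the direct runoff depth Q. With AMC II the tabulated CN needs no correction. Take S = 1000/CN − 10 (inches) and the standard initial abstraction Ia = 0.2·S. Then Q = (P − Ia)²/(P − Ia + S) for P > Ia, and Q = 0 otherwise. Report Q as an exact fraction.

AMC II — tabulated CN = 85 applies directly.
Max retention: S = 1000/85 − 10 = 30/17 in (≈ 1.765 in)
Ia = 0.2·(30/17) = 6/17 in ≈ 0.353 in
Since P=1.840 > Ia=0.353: effective rainfall P−Ia = 632/425 in
Q: (632/425)² ÷ (1382/425) = 199712/293675 in (≈ 0.680 in)

Q = 199712/293675 in ≈ 0.680 in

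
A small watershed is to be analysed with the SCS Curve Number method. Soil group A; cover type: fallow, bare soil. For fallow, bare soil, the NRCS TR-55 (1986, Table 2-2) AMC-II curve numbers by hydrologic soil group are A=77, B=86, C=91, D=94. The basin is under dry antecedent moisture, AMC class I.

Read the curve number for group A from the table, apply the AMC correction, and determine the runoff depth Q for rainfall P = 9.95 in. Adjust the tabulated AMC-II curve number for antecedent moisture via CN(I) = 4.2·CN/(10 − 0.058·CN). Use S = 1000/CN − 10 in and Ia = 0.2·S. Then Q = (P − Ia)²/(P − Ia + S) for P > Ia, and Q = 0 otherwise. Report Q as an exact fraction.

NRCS table: fallow, bare soil, soil group A → CN(II) = 77
Adjust CN=77 to AMC I: 4.2·77/(10 − 0.058·77) → (1617/5) ÷ (2767/500) = 161700/2767 ≈ 58.439
S = 1000/(161700/2767) − 10 = 11500/1617 in ≈ 7.112 in
Ia = 0.2S: 0.2·7.112 = 1.422 in (exactly 2300/1617)
Since P=9.950 > Ia=1.422: effective rainfall P−Ia = 275783/32340 in
Q: (275783/32340)² ÷ (505783/32340) = 76056263089/16357022220 in (≈ 4.650 in)

Q = 76056263089/16357022220 in ≈ 4.650 in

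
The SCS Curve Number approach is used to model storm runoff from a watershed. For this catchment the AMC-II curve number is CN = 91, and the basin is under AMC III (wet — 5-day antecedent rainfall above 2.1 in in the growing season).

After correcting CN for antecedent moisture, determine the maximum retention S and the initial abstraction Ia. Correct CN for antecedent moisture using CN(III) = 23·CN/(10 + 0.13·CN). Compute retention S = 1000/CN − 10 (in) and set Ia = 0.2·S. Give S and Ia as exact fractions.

S = 900/2093 in ≈ 0.430 in; Ia = 180/2093 in ≈ 0.086 in

Adjust CN=91 to AMC III: 23·91/(10 + 0.13·91) → 2093 ÷ (2183/100) = 209300/2183 ≈ 95.877
Max retention: S = 1000/(209300/2183) − 10 = 900/2093 in (≈ 0.430 in)
Ia = 0.2·(900/2093) = 180/2093 in ≈ 0.086 in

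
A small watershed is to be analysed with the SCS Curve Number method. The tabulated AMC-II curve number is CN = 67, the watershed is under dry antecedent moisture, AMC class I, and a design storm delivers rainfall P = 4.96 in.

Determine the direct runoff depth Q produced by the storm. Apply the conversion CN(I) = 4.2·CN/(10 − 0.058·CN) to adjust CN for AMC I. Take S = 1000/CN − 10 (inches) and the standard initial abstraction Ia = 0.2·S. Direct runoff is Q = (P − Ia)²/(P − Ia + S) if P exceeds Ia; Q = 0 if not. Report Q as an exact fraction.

Q = 234947584/492907275 in ≈ 0.477 in

Adjust CN=67 to AMC I: 4.2·67/(10 − 0.058·67) → (1407/5) ÷ (3057/500) = 46900/1019 ≈ 46.026
Max retention: S = 1000/(46900/1019) − 10 = 5500/469 in (≈ 11.727 in)
Ia = 0.2·(5500/469) = 1100/469 in ≈ 2.345 in
Excess rainfall: 4.960 − 2.345 = 2.615 in; P > Ia so Q > 0
Q: (30656/11725)² ÷ (168156/11725) = 234947584/492907275 in (≈ 0.477 in)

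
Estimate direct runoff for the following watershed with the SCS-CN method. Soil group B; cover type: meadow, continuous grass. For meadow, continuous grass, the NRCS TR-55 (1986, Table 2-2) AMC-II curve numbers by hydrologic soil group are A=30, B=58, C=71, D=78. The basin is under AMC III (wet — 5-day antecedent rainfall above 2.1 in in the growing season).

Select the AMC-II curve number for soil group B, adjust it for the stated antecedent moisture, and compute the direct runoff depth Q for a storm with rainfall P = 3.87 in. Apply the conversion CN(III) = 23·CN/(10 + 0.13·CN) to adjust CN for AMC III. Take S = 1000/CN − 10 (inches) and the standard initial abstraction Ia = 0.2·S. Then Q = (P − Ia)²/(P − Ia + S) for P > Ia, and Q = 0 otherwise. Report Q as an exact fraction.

NRCS table: meadow, continuous grass, soil group B → CN(II) = 58
CN(III) from CN(II)=58: (23·58)/(10 + 0.13·58) = 66700/877 ≈ 76.055
Retention S: 1000/CN − 10 with CN=76.055 → S = 2100/667 ≈ 3.148 in
Ia = 0.2S: 0.2·3.148 = 0.630 in (exactly 420/667)
Excess rainfall: 3.870 − 0.630 = 3.240 in; P > Ia so Q > 0
Q = (216129/66700)²/((216129/66700) + 2100/667) = (46711744641/4448890000)/(426129/66700) = 15570581547/9474268100 in ≈ 1.643 in

Q = 15570581547/9474268100 in ≈ 1.643 in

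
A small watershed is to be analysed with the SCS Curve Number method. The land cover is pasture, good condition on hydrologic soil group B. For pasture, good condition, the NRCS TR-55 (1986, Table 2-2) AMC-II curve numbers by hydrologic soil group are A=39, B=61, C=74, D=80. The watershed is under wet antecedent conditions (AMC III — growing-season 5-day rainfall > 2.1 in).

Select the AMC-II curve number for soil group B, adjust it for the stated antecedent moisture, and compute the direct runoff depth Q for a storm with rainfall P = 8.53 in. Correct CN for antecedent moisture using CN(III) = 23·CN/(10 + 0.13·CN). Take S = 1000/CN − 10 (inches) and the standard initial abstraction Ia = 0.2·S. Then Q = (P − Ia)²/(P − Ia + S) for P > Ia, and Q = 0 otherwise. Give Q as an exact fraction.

Q = 1251621700081/211678887700 in ≈ 5.913 in

NRCS table: pasture, good condition, soil group B → CN(II) = 61
CN(III) from CN(II)=61: (23·61)/(10 + 0.13·61) = 140300/1793 ≈ 78.249
Max retention: S = 1000/(140300/1793) − 10 = 3900/1403 in (≈ 2.780 in)
Ia = 0.2S: 0.2·2.780 = 0.556 in (exactly 780/1403)
P − Ia = 8.530 − 0.556 = 1118759/140300 ≈ 7.974 in (> 0, runoff occurs)
Q = (1118759/140300)²/((1118759/140300) + 3900/1403) = (1251621700081/19684090000)/(1508759/140300) = 1251621700081/211678887700 in ≈ 5.913 in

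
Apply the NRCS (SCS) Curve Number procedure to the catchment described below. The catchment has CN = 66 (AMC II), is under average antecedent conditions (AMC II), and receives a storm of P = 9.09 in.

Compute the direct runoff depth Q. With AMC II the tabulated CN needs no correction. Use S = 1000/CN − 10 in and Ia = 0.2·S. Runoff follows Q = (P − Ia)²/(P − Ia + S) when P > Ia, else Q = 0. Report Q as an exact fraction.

Average conditions: CN = 66 (no AMC adjustment).
S = 1000/66 − 10 = 170/33 in ≈ 5.152 in
Ia = 0.2S: 0.2·5.152 = 1.030 in (exactly 34/33)
Excess rainfall: 9.090 − 1.030 = 8.060 in; P > Ia so Q > 0
Runoff Q = (P−Ia)²/(P−Ia+S) = (8.060)²/(8.060+5.152) = 707400409/143870100 ≈ 4.917 in

Q = 707400409/143870100 in ≈ 4.917 in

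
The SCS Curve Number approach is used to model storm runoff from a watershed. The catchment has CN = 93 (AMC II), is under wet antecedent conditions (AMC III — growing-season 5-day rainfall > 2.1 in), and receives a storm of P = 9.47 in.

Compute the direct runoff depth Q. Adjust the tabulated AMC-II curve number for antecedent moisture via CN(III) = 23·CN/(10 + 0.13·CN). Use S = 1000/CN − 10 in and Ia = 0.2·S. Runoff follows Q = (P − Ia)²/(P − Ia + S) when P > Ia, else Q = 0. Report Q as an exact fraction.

Q = 4046667326689/445261298700 in ≈ 9.088 in

Wet (AMC III): CN(III) = 23·93/(10 + 0.13·93) = 2139/(2209/100) = 213900/2209 ≈ 96.831
Max retention: S = 1000/(213900/2209) − 10 = 700/2139 in (≈ 0.327 in)
Initial abstraction Ia = S/5 = (700/2139)/5 = 140/2139 ≈ 0.065 in
P − Ia = 9.470 − 0.065 = 2011633/213900 ≈ 9.405 in (> 0, runoff occurs)
Q: (2011633/213900)² ÷ (2081633/213900) = 4046667326689/445261298700 in (≈ 9.088 in)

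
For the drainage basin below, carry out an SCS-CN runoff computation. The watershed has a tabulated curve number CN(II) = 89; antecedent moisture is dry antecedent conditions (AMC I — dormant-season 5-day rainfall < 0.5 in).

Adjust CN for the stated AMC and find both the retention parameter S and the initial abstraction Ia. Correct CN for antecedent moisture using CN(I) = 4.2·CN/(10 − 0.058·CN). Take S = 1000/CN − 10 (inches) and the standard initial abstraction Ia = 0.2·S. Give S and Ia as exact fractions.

S = 5500/1869 in ≈ 2.943 in; Ia = 1100/1869 in ≈ 0.589 in

Dry (AMC I): CN(I) = 4.2·89/(10 − 0.058·89) = (1869/5)/(2419/500) = 186900/2419 ≈ 77.263
S = 1000/(186900/2419) − 10 = 5500/1869 in ≈ 2.943 in
Initial abstraction Ia = S/5 = (5500/1869)/5 = 1100/1869 ≈ 0.589 in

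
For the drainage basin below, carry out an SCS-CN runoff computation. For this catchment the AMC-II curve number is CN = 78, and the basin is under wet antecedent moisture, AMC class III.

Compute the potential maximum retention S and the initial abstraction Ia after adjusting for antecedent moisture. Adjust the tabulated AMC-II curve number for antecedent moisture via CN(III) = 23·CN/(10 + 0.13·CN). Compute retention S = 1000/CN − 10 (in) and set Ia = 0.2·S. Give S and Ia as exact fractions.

Wet (AMC III): CN(III) = 23·78/(10 + 0.13·78) = 1794/(1007/50) = 89700/1007 ≈ 89.076
Max retention: S = 1000/(89700/1007) − 10 = 1100/897 in (≈ 1.226 in)
Initial abstraction Ia = S/5 = (1100/897)/5 = 220/897 ≈ 0.245 in

S = 1100/897 in ≈ 1.226 in; Ia = 220/897 in ≈ 0.245 in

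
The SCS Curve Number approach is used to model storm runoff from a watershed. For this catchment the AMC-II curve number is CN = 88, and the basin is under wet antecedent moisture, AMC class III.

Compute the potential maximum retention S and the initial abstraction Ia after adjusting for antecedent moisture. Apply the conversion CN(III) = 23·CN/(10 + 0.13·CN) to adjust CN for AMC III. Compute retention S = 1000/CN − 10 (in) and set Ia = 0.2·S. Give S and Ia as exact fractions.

S = 150/253 in ≈ 0.593 in; Ia = 30/253 in ≈ 0.119 in

Wet (AMC III): CN(III) = 23·88/(10 + 0.13·88) = 2024/(536/25) = 6325/67 ≈ 94.403
Retention S: 1000/CN − 10 with CN=94.403 → S = 150/253 ≈ 0.593 in
Initial abstraction Ia = S/5 = (150/253)/5 = 30/253 ≈ 0.119 in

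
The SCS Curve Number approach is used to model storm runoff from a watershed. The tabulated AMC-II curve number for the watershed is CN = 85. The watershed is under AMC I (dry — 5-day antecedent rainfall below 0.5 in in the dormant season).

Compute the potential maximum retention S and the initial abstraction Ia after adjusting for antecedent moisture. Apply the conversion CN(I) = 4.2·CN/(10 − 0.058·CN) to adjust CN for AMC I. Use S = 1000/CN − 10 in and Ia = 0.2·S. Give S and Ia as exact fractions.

CN(I) from CN(II)=85: (4.2·85)/(10 − 0.058·85) = 11900/169 ≈ 70.414
S = 1000/(11900/169) − 10 = 500/119 in ≈ 4.202 in
Initial abstraction Ia = S/5 = (500/119)/5 = 100/119 ≈ 0.840 in

S = 500/119 in ≈ 4.202 in; Ia = 100/119 in ≈ 0.840 in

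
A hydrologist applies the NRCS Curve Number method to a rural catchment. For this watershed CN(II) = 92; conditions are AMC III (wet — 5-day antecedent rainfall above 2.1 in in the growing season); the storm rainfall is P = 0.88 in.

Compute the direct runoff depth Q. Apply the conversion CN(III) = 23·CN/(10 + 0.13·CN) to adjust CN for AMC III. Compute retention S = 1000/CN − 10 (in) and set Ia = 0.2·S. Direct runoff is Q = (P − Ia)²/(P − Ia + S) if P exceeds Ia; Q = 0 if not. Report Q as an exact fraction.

Q = 56583522/103406275 in ≈ 0.547 in

CN(III) from CN(II)=92: (23·92)/(10 + 0.13·92) = 52900/549 ≈ 96.357
Max retention: S = 1000/(52900/549) − 10 = 200/529 in (≈ 0.378 in)
Ia = 0.2S: 0.2·0.378 = 0.076 in (exactly 40/529)
Excess rainfall: 0.880 − 0.076 = 0.804 in; P > Ia so Q > 0
Runoff Q = (P−Ia)²/(P−Ia+S) = (0.804)²/(0.804+0.378) = 56583522/103406275 ≈ 0.547 in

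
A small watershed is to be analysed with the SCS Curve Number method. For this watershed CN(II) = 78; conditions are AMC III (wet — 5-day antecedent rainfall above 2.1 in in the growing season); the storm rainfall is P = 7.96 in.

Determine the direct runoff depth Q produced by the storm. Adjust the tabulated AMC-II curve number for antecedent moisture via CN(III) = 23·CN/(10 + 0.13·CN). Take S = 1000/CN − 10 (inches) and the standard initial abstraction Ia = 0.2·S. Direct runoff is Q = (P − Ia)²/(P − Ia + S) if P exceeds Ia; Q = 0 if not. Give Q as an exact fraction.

Wet (AMC III): CN(III) = 23·78/(10 + 0.13·78) = 1794/(1007/50) = 89700/1007 ≈ 89.076
Max retention: S = 1000/(89700/1007) − 10 = 1100/897 in (≈ 1.226 in)
Ia = 0.2S: 0.2·1.226 = 0.245 in (exactly 220/897)
Excess rainfall: 7.960 − 0.245 = 7.715 in; P > Ia so Q > 0
Q = (173003/22425)²/((173003/22425) + 1100/897) = (29930038009/502880625)/(200503/22425) = 29930038009/4496279775 in ≈ 6.657 in

Q = 29930038009/4496279775 in ≈ 6.657 in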